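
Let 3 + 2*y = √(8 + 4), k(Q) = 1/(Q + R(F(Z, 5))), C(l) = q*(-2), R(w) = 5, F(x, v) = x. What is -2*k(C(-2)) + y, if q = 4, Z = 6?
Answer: -⅚ + √3 ≈ 0.89872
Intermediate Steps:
C(l) = -8 (C(l) = 4*(-2) = -8)
k(Q) = 1/(5 + Q) (k(Q) = 1/(Q + 5) = 1/(5 + Q))
y = -3/2 + √3 (y = -3/2 + √(8 + 4)/2 = -3/2 + √12/2 = -3/2 + (2*√3)/2 = -3/2 + √3 ≈ 0.23205)
-2*k(C(-2)) + y = -2/(5 - 8) + (-3/2 + √3) = -2/(-3) + (-3/2 + √3) = -2*(-⅓) + (-3/2 + √3) = ⅔ + (-3/2 + √3) = -⅚ + √3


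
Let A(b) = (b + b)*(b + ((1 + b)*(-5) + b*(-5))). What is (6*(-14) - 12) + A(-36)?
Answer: -23064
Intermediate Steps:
A(b) = 2*b*(-5 - 9*b) (A(b) = (2*b)*(b + ((-5 - 5*b) - 5*b)) = (2*b)*(b + (-5 - 10*b)) = (2*b)*(-5 - 9*b) = 2*b*(-5 - 9*b))
(6*(-14) - 12) + A(-36) = (6*(-14) - 12) - 2*(-36)*(5 + 9*(-36)) = (-84 - 12) - 2*(-36)*(5 - 324) = -96 - 2*(-36)*(-319) = -96 - 22968 = -23064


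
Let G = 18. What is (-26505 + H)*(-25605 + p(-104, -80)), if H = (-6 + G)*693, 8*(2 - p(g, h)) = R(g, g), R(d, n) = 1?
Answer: 3725561925/8 ≈ 4.6570e+8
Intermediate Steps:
p(g, h) = 15/8 (p(g, h) = 2 - 1/8*1 = 2 - 1/8 = 15/8)
H = 8316 (H = (-6 + 18)*693 = 12*693 = 8316)
(-26505 + H)*(-25605 + p(-104, -80)) = (-26505 + 8316)*(-25605 + 15/8) = -18189*(-204825/8) = 3725561925/8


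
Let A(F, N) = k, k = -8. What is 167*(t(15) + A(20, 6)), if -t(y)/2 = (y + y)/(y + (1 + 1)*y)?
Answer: -4676/3 ≈ -1558.7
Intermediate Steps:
A(F, N) = -8
t(y) = -4/3 (t(y) = -2*(y + y)/(y + (1 + 1)*y) = -2*2*y/(y + 2*y) = -2*2*y/(3*y) = -2*2*y*1/(3*y) = -2*⅔ = -4/3)
167*(t(15) + A(20, 6)) = 167*(-4/3 - 8) = 167*(-28/3) = -4676/3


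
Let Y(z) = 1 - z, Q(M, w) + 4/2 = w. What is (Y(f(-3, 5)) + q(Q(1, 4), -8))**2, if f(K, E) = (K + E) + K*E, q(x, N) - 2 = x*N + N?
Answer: 64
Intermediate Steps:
Q(M, w) = -2 + w
q(x, N) = 2 + N + N*x (q(x, N) = 2 + (x*N + N) = 2 + (N*x + N) = 2 + (N + N*x) = 2 + N + N*x)
f(K, E) = E + K + E*K (f(K, E) = (E + K) + E*K = E + K + E*K)
(Y(f(-3, 5)) + q(Q(1, 4), -8))**2 = ((1 - (5 - 3 + 5*(-3))) + (2 - 8 - 8*(-2 + 4)))**2 = ((1 - (5 - 3 - 15)) + (2 - 8 - 8*2))**2 = ((1 - 1*(-13)) + (2 - 8 - 16))**2 = ((1 + 13) - 22)**2 = (14 - 22)**2 = (-8)**2 = 64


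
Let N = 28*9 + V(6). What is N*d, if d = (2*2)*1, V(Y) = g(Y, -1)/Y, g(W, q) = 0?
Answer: 1008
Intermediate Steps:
V(Y) = 0 (V(Y) = 0/Y = 0)
N = 252 (N = 28*9 + 0 = 252 + 0 = 252)
d = 4 (d = 4*1 = 4)
N*d = 252*4 = 1008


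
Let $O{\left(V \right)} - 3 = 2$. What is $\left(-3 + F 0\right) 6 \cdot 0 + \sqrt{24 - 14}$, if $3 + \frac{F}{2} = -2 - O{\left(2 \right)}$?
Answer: $\sqrt{10} \approx 3.1623$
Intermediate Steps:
$O{\left(V \right)} = 5$ ($O{\left(V \right)} = 3 + 2 = 5$)
$F = -20$ ($F = -6 + 2 \left(-2 - 5\right) = -6 + 2 \left(-7\right) = -6 - 14 = -20$)
$\left(-3 + F 0\right) 6 \cdot 0 + \sqrt{24 - 14} = \left(-3 - 0\right) 6 \cdot 0 + \sqrt{24 - 14} = \left(-3 + 0\right) 0 + \sqrt{10} = \left(-3\right) 0 + \sqrt{10} = 0 + \sqrt{10} = \sqrt{10}$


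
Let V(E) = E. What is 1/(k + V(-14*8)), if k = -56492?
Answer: -1/56604 ≈ -1.7667e-5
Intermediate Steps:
1/(k + V(-14*8)) = 1/(-56492 - 14*8) = 1/(-56492 - 112) = 1/(-56604) = -1/56604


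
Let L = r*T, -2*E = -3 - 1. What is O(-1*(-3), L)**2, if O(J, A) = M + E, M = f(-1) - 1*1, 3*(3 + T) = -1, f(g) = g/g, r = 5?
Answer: 4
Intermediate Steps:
f(g) = 1
T = -10/3 (T = -3 + (1/3)*(-1) = -3 - 1/3 = -10/3 ≈ -3.3333)
E = 2 (E = -(-3 - 1)/2 = -1/2*(-4) = 2)
L = -50/3 (L = 5*(-10/3) = -50/3 ≈ -16.667)
M = 0 (M = 1 - 1*1 = 1 - 1 = 0)
O(J, A) = 2 (O(J, A) = 0 + 2 = 2)
O(-1*(-3), L)**2 = 2**2 = 4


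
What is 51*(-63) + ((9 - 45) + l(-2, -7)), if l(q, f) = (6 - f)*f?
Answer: -3340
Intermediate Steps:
l(q, f) = f*(6 - f)
51*(-63) + ((9 - 45) + l(-2, -7)) = 51*(-63) + ((9 - 45) - 7*(6 - 1*(-7))) = -3213 + (-36 - 7*(6 + 7)) = -3213 + (-36 - 7*13) = -3213 + (-36 - 91) = -3213 - 127 = -3340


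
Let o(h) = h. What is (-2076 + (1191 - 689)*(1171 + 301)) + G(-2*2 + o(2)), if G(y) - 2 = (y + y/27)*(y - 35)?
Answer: 19897562/27 ≈ 7.3695e+5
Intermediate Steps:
G(y) = 2 + 28*y*(-35 + y)/27 (G(y) = 2 + (y + y/27)*(y - 35) = 2 + (y + y*(1/27))*(-35 + y) = 2 + (y + y/27)*(-35 + y) = 2 + (28*y/27)*(-35 + y) = 2 + 28*y*(-35 + y)/27)
(-2076 + (1191 - 689)*(1171 + 301)) + G(-2*2 + o(2)) = (-2076 + (1191 - 689)*(1171 + 301)) + (2 - 980*(-2*2 + 2)/27 + 28*(-2*2 + 2)**2/27) = (-2076 + 502*1472) + (2 - 980*(-4 + 2)/27 + 28*(-4 + 2)**2/27) = (-2076 + 738944) + (2 - 980/27*(-2) + (28/27)*(-2)**2) = 736868 + (2 + 1960/27 + (28/27)*4) = 736868 + (2 + 1960/27 + 112/27) = 736868 + 2126/27 = 19897562/27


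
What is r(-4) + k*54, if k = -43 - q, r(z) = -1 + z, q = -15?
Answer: -1517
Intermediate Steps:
k = -28 (k = -43 - 1*(-15) = -43 + 15 = -28)
r(-4) + k*54 = (-1 - 4) - 28*54 = -5 - 1512 = -1517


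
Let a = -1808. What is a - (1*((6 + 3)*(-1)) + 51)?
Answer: -1850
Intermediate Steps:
a - (1*((6 + 3)*(-1)) + 51) = -1808 - (1*((6 + 3)*(-1)) + 51) = -1808 - (1*(9*(-1)) + 51) = -1808 - (1*(-9) + 51) = -1808 - (-9 + 51) = -1808 - 1*42 = -1808 - 42 = -1850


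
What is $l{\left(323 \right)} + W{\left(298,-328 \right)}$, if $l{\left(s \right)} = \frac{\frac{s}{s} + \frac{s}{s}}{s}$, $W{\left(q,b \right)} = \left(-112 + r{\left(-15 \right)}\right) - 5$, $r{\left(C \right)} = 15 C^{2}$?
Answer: $\frac{1052336}{323} \approx 3258.0$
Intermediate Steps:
$W{\left(q,b \right)} = 3258$ ($W{\left(q,b \right)} = \left(-112 + 15 \left(-15\right)^{2}\right) - 5 = \left(-112 + 15 \cdot 225\right) - 5 = \left(-112 + 3375\right) - 5 = 3263 - 5 = 3258$)
$l{\left(s \right)} = \frac{2}{s}$ ($l{\left(s \right)} = \frac{1 + 1}{s} = \frac{2}{s}$)
$l{\left(323 \right)} + W{\left(298,-328 \right)} = \frac{2}{323} + 3258 = \frac{1052336}{323}$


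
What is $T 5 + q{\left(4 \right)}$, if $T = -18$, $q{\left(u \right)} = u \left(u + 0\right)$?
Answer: $-74$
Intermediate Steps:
$q{\left(u \right)} = u^{2}$ ($q{\left(u \right)} = u u = u^{2}$)
$T 5 + q{\left(4 \right)} = \left(-18\right) 5 + 4^{2} = -90 + 16 = -74$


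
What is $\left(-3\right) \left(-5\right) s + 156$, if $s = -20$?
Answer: $-144$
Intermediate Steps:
$\left(-3\right) \left(-5\right) s + 156 = \left(-3\right) \left(-5\right) \left(-20\right) + 156 = 15 \left(-20\right) + 156 = -300 + 156 = -144$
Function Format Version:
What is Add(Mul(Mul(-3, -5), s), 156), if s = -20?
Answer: -144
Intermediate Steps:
Add(Mul(Mul(-3, -5), s), 156) = Add(Mul(Mul(-3, -5), -20), 156) = Add(Mul(15, -20), 156) = Add(-300, 156) = -144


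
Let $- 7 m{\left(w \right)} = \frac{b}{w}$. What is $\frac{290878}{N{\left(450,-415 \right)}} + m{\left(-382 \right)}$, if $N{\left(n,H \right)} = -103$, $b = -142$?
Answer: $- \frac{388911199}{137711} \approx -2824.1$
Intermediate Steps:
$m{\left(w \right)} = \frac{142}{7 w}$ ($m{\left(w \right)} = - \frac{\left(-142\right) \frac{1}{w}}{7} = \frac{142}{7 w}$)
$\frac{290878}{N{\left(450,-415 \right)}} + m{\left(-382 \right)} = \frac{290878}{-103} + \frac{142}{7 \left(-382\right)} = 290878 \left(- \frac{1}{103}\right) + \frac{142}{7} \left(- \frac{1}{382}\right) = - \frac{290878}{103} - \frac{71}{1337} = - \frac{388911199}{137711}$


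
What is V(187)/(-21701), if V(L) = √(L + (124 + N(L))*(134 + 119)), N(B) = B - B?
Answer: -√31559/21701 ≈ -0.0081862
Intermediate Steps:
N(B) = 0
V(L) = √(31372 + L) (V(L) = √(L + (124 + 0)*(134 + 119)) = √(L + 124*253) = √(L + 31372) = √(31372 + L))
V(187)/(-21701) = √(31372 + 187)/(-21701) = √31559*(-1/21701) = -√31559/21701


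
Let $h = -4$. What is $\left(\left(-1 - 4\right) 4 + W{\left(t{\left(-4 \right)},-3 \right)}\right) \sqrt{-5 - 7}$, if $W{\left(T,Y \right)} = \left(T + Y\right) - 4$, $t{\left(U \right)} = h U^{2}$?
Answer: $- 182 i \sqrt{3} \approx - 315.23 i$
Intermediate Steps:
$t{\left(U \right)} = - 4 U^{2}$
$W{\left(T,Y \right)} = -4 + T + Y$
$\left(\left(-1 - 4\right) 4 + W{\left(t{\left(-4 \right)},-3 \right)}\right) \sqrt{-5 - 7} = \left(\left(-1 - 4\right) 4 - \left(7 + 64\right)\right) \sqrt{-5 - 7} = \left(\left(-5\right) 4 - 71\right) \sqrt{-12} = \left(-20 - 71\right) 2 i \sqrt{3} = - 91 \cdot 2 i \sqrt{3} = - 182 i \sqrt{3}$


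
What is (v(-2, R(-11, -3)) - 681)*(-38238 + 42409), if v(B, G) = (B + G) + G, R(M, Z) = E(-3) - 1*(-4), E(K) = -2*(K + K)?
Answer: -2715321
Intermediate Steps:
E(K) = -4*K
R(M, Z) = 16 (R(M, Z) = -4*(-3) - 1*(-4) = 12 + 4 = 16)
v(B, G) = B + 2*G
(v(-2, R(-11, -3)) - 681)*(-38238 + 42409) = ((-2 + 2*16) - 681)*(-38238 + 42409) = ((-2 + 32) - 681)*4171 = (30 - 681)*4171 = -651*4171 = -2715321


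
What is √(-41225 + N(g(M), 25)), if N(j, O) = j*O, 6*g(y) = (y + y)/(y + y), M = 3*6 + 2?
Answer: 5*I*√59358/6 ≈ 203.03*I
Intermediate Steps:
M = 20 (M = 18 + 2 = 20)
g(y) = ⅙ (g(y) = ((y + y)/(y + y))/6 = ((2*y)/((2*y)))/6 = ((2*y)*(1/(2*y)))/6 = (⅙)*1 = ⅙)
N(j, O) = O*j
√(-41225 + N(g(M), 25)) = √(-41225 + 25*(⅙)) = √(-41225 + 25/6) = √(-247325/6) = 5*I*√59358/6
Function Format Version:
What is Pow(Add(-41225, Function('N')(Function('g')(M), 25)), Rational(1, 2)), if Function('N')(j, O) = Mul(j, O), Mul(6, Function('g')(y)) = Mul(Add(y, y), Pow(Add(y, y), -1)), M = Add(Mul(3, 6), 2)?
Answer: Mul(Rational(5, 6), I, Pow(59358, Rational(1, 2))) ≈ Mul(203.03, I)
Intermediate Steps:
M = 20 (M = Add(18, 2) = 20)
Function('g')(y) = Rational(1, 6) (Function('g')(y) = Mul(Rational(1, 6), Mul(Add(y, y), Pow(Add(y, y), -1))) = Mul(Rational(1, 6), Mul(Mul(2, y), Pow(Mul(2, y), -1))) = Mul(Rational(1, 6), Mul(Mul(2, y), Mul(Rational(1, 2), Pow(y, -1)))) = Mul(Rational(1, 6), 1) = Rational(1, 6))
Function('N')(j, O) = Mul(O, j)
Pow(Add(-41225, Function('N')(Function('g')(M), 25)), Rational(1, 2)) = Pow(Add(-41225, Mul(25, Rational(1, 6))), Rational(1, 2)) = Pow(Add(-41225, Rational(25, 6)), Rational(1, 2)) = Pow(Rational(-247325, 6), Rational(1, 2)) = Mul(Rational(5, 6), I, Pow(59358, Rational(1, 2)))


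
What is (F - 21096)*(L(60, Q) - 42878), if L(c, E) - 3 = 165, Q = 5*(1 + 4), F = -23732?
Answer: 1914603880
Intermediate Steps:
Q = 25 (Q = 5*5 = 25)
L(c, E) = 168 (L(c, E) = 3 + 165 = 168)
(F - 21096)*(L(60, Q) - 42878) = (-23732 - 21096)*(168 - 42878) = -44828*(-42710) = 1914603880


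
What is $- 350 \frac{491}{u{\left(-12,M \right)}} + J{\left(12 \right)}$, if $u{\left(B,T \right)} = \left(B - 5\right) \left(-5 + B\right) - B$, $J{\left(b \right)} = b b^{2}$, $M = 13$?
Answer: $\frac{49754}{43} \approx 1157.1$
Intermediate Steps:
$J{\left(b \right)} = b^{3}$
$u{\left(B,T \right)} = \left(-5 + B\right)^{2} - B$ ($u{\left(B,T \right)} = \left(-5 + B\right) \left(-5 + B\right) - B = \left(-5 + B\right)^{2} - B$)
$- 350 \frac{491}{u{\left(-12,M \right)}} + J{\left(12 \right)} = - 350 \frac{491}{\left(-5 - 12\right)^{2} - -12} + 12^{3} = - 350 \frac{491}{\left(-17\right)^{2} + 12} + 1728 = - 350 \frac{491}{289 + 12} + 1728 = - 350 \cdot \frac{491}{301} + 1728 = - 350 \cdot 491 \cdot \frac{1}{301} + 1728 = \left(-350\right) \frac{491}{301} + 1728 = - \frac{24550}{43} + 1728 = \frac{49754}{43}$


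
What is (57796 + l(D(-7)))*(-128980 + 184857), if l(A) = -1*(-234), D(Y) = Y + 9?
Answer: 3242542310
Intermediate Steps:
D(Y) = 9 + Y
l(A) = 234
(57796 + l(D(-7)))*(-128980 + 184857) = (57796 + 234)*(-128980 + 184857) = 58030*55877 = 3242542310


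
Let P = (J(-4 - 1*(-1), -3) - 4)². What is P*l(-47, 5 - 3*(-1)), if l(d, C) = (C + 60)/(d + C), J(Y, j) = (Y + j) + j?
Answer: -884/3 ≈ -294.67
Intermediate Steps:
J(Y, j) = Y + 2*j
P = 169 (P = (((-4 - 1*(-1)) + 2*(-3)) - 4)² = (((-4 + 1) - 6) - 4)² = ((-3 - 6) - 4)² = (-9 - 4)² = (-13)² = 169)
l(d, C) = (60 + C)/(C + d)
P*l(-47, 5 - 3*(-1)) = 169*((60 + (5 - 3*(-1)))/((5 - 3*(-1)) - 47)) = 169*((60 + (5 + 3))/((5 + 3) - 47)) = 169*((60 + 8)/(8 - 47)) = 169*(68/(-39)) = 169*(-1/39*68) = 169*(-68/39) = -884/3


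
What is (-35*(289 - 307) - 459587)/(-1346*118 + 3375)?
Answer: 458957/155453 ≈ 2.9524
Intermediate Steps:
(-35*(289 - 307) - 459587)/(-1346*118 + 3375) = (-35*(-18) - 459587)/(-158828 + 3375) = (630 - 459587)/(-155453) = -458957*(-1/155453) = 458957/155453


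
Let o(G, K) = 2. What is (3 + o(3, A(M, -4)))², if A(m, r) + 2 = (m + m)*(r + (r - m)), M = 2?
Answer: 25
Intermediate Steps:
A(m, r) = -2 + 2*m*(-m + 2*r) (A(m, r) = -2 + (m + m)*(r + (r - m)) = -2 + (2*m)*(-m + 2*r) = -2 + 2*m*(-m + 2*r))
(3 + o(3, A(M, -4)))² = (3 + 2)² = 5² = 25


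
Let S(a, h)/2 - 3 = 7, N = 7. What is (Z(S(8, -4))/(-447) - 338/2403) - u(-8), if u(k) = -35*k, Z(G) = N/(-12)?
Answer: -401212219/1432188 ≈ -280.14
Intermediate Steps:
S(a, h) = 20 (S(a, h) = 6 + 2*7 = 6 + 14 = 20)
Z(G) = -7/12 (Z(G) = 7/(-12) = 7*(-1/12) = -7/12)
(Z(S(8, -4))/(-447) - 338/2403) - u(-8) = (-7/12/(-447) - 338/2403) - (-35)*(-8) = (-7/12*(-1/447) - 338*1/2403) - 1*280 = (7/5364 - 338/2403) - 280 = -199579/1432188 - 280 = -401212219/1432188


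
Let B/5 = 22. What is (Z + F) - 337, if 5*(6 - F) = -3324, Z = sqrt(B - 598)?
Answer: 1669/5 + 2*I*sqrt(122) ≈ 333.8 + 22.091*I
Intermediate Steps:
B = 110 (B = 5*22 = 110)
Z = 2*I*sqrt(122) (Z = sqrt(110 - 598) = sqrt(-488) = 2*I*sqrt(122) ≈ 22.091*I)
F = 3354/5 (F = 6 - 1/5*(-3324) = 6 + 3324/5 = 3354/5 ≈ 670.80)
(Z + F) - 337 = (2*I*sqrt(122) + 3354/5) - 337 = (3354/5 + 2*I*sqrt(122)) - 337 = 1669/5 + 2*I*sqrt(122)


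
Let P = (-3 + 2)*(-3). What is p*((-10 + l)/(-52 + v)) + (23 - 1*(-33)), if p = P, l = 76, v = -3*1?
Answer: 262/5 ≈ 52.400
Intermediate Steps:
v = -3
P = 3 (P = -1*(-3) = 3)
p = 3
p*((-10 + l)/(-52 + v)) + (23 - 1*(-33)) = 3*((-10 + 76)/(-52 - 3)) + (23 - 1*(-33)) = 3*(66/(-55)) + (23 + 33) = 3*(66*(-1/55)) + 56 = 3*(-6/5) + 56 = -18/5 + 56 = 262/5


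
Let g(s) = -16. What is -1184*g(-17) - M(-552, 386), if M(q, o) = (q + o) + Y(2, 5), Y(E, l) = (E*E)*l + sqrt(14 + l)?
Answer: 19090 - sqrt(19) ≈ 19086.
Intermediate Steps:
Y(E, l) = sqrt(14 + l) + l*E**2 (Y(E, l) = E**2*l + sqrt(14 + l) = l*E**2 + sqrt(14 + l) = sqrt(14 + l) + l*E**2)
M(q, o) = 20 + o + q + sqrt(19) (M(q, o) = (q + o) + (sqrt(14 + 5) + 5*2**2) = (o + q) + (sqrt(19) + 5*4) = (o + q) + (sqrt(19) + 20) = (o + q) + (20 + sqrt(19)) = 20 + o + q + sqrt(19))
-1184*g(-17) - M(-552, 386) = -1184*(-16) - (20 + 386 - 552 + sqrt(19)) = 18944 - (-146 + sqrt(19)) = 18944 + (146 - sqrt(19)) = 19090 - sqrt(19)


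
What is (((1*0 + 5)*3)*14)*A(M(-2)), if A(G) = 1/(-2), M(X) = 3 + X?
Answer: -105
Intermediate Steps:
A(G) = -1/2
(((1*0 + 5)*3)*14)*A(M(-2)) = (((1*0 + 5)*3)*14)*(-1/2) = (((0 + 5)*3)*14)*(-1/2) = ((5*3)*14)*(-1/2) = (15*14)*(-1/2) = 210*(-1/2) = -105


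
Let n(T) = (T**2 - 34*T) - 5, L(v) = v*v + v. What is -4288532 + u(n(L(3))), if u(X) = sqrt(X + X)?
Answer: -4288532 + I*sqrt(538) ≈ -4.2885e+6 + 23.195*I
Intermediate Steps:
L(v) = v + v**2 (L(v) = v**2 + v = v + v**2)
n(T) = -5 + T**2 - 34*T
u(X) = sqrt(2)*sqrt(X) (u(X) = sqrt(2*X) = sqrt(2)*sqrt(X))
-4288532 + u(n(L(3))) = -4288532 + sqrt(2)*sqrt(-5 + (3*(1 + 3))**2 - 102*(1 + 3)) = -4288532 + sqrt(2)*sqrt(-5 + (3*4)**2 - 102*4) = -4288532 + sqrt(2)*sqrt(-5 + 12**2 - 34*12) = -4288532 + sqrt(2)*sqrt(-5 + 144 - 408) = -4288532 + sqrt(2)*sqrt(-269) = -4288532 + sqrt(2)*(I*sqrt(269)) = -4288532 + I*sqrt(538)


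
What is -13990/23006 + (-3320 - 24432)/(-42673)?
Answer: 20733621/490867519 ≈ 0.042239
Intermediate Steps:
-13990/23006 + (-3320 - 24432)/(-42673) = -13990*1/23006 - 27752*(-1/42673) = -6995/11503 + 27752/42673 = 20733621/490867519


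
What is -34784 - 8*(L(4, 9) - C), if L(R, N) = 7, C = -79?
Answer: -35472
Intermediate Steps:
-34784 - 8*(L(4, 9) - C) = -34784 - 8*(7 - 1*(-79)) = -34784 - 8*(7 + 79) = -34784 - 8*86 = -34784 - 1*688 = -34784 - 688 = -35472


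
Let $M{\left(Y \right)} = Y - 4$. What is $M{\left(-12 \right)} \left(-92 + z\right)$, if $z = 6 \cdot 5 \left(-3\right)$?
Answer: $2912$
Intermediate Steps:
$z = -90$ ($z = 30 \left(-3\right) = -90$)
$M{\left(Y \right)} = -4 + Y$ ($M{\left(Y \right)} = Y - 4 = -4 + Y$)
$M{\left(-12 \right)} \left(-92 + z\right) = \left(-4 - 12\right) \left(-92 - 90\right) = \left(-16\right) \left(-182\right) = 2912$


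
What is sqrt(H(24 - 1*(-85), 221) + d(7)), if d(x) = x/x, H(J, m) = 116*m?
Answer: sqrt(25637) ≈ 160.12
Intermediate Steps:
d(x) = 1
sqrt(H(24 - 1*(-85), 221) + d(7)) = sqrt(116*221 + 1) = sqrt(25636 + 1) = sqrt(25637)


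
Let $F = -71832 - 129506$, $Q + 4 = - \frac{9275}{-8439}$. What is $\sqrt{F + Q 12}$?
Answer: $\frac{i \sqrt{1593456812734}}{2813} \approx 448.75 i$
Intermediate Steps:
$Q = - \frac{24481}{8439}$ ($Q = -4 - \frac{9275}{-8439} = -4 - - \frac{9275}{8439} = -4 + \frac{9275}{8439} = - \frac{24481}{8439} \approx -2.9009$)
$F = -201338$ ($F = -71832 - 129506 = -201338$)
$\sqrt{F + Q 12} = \sqrt{-201338 - \frac{97924}{2813}} = \sqrt{- \frac{566461718}{2813}} = \frac{i \sqrt{1593456812734}}{2813}$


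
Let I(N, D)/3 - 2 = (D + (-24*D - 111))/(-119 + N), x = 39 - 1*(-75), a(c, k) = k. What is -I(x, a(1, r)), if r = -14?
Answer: 603/5 ≈ 120.60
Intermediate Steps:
x = 114 (x = 39 + 75 = 114)
I(N, D) = 6 + 3*(-111 - 23*D)/(-119 + N) (I(N, D) = 6 + 3*((D + (-24*D - 111))/(-119 + N)) = 6 + 3*((D + (-111 - 24*D))/(-119 + N)) = 6 + 3*((-111 - 23*D)/(-119 + N)) = 6 + 3*(-111 - 23*D)/(-119 + N))
-I(x, a(1, r)) = -3*(-349 - 23*(-14) + 2*114)/(-119 + 114) = -3*(-349 + 322 + 228)/(-5) = -3*(-1)*201/5 = -1*(-603/5) = 603/5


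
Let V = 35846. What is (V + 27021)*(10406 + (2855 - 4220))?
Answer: 568380547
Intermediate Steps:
(V + 27021)*(10406 + (2855 - 4220)) = (35846 + 27021)*(10406 + (2855 - 4220)) = 62867*(10406 - 1365) = 62867*9041 = 568380547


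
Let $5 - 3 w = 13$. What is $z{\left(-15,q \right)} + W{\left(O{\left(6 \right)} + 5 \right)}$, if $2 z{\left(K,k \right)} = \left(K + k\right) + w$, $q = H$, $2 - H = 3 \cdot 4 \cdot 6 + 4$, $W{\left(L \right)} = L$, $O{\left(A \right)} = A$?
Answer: $- \frac{209}{6} \approx -34.833$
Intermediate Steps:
$w = - \frac{8}{3}$ ($w = \frac{5}{3} - \frac{13}{3} = - \frac{8}{3} \approx -2.6667$)
$H = -74$ ($H = 2 - \left(3 \cdot 4 \cdot 6 + 4\right) = 2 - \left(12 \cdot 6 + 4\right) = 2 - \left(72 + 4\right) = 2 - 76 = -74$)
$q = -74$
$z{\left(K,k \right)} = - \frac{4}{3} + \frac{K}{2} + \frac{k}{2}$ ($z{\left(K,k \right)} = \frac{\left(K + k\right) - \frac{8}{3}}{2} = \frac{- \frac{8}{3} + K + k}{2} = - \frac{4}{3} + \frac{K}{2} + \frac{k}{2}$)
$z{\left(-15,q \right)} + W{\left(O{\left(6 \right)} + 5 \right)} = \left(- \frac{4}{3} + \frac{1}{2} \left(-15\right) + \frac{1}{2} \left(-74\right)\right) + \left(6 + 5\right) = \left(- \frac{4}{3} - \frac{15}{2} - 37\right) + 11 = - \frac{275}{6} + 11 = - \frac{209}{6}$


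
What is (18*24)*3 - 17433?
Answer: -16137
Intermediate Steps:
(18*24)*3 - 17433 = 432*3 - 17433 = 1296 - 17433 = -16137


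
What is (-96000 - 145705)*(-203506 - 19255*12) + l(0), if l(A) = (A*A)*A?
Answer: 105036775030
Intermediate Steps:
l(A) = A³ (l(A) = A²*A = A³)
(-96000 - 145705)*(-203506 - 19255*12) + l(0) = (-96000 - 145705)*(-203506 - 19255*12) + 0³ = -241705*(-203506 - 231060) + 0 = -241705*(-434566) + 0 = 105036775030 + 0 = 105036775030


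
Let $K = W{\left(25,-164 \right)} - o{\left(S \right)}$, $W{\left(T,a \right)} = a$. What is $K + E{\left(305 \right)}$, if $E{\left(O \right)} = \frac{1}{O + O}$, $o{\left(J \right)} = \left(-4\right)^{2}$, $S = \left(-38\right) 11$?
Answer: $- \frac{109799}{610} \approx -180.0$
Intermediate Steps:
$S = -418$
$o{\left(J \right)} = 16$
$K = -180$ ($K = -164 - 16 = -180$)
$E{\left(O \right)} = \frac{1}{2 O}$
$K + E{\left(305 \right)} = -180 + \frac{1}{2 \cdot 305} = -180 + \frac{1}{2} \cdot \frac{1}{305} = -180 + \frac{1}{610} = - \frac{109799}{610}$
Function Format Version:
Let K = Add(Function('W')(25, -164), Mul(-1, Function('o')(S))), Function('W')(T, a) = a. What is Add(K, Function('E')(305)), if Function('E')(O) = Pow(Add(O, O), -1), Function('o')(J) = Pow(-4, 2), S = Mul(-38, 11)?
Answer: Rational(-109799, 610) ≈ -180.00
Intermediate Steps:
S = -418
Function('o')(J) = 16
K = -180 (K = Add(-164, Mul(-1, 16)) = Add(-164, -16) = -180)
Function('E')(O) = Mul(Rational(1, 2), Pow(O, -1)) (Function('E')(O) = Pow(Mul(2, O), -1) = Mul(Rational(1, 2), Pow(O, -1)))
Add(K, Function('E')(305)) = Add(-180, Mul(Rational(1, 2), Pow(305, -1))) = Add(-180, Mul(Rational(1, 2), Rational(1, 305))) = Add(-180, Rational(1, 610)) = Rational(-109799, 610)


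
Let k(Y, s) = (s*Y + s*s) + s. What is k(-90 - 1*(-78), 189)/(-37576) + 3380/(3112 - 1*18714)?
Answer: -23281763/20937884 ≈ -1.1119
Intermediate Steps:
k(Y, s) = s + s² + Y*s (k(Y, s) = (Y*s + s²) + s = (s² + Y*s) + s = s + s² + Y*s)
k(-90 - 1*(-78), 189)/(-37576) + 3380/(3112 - 1*18714) = (189*(1 + (-90 - 1*(-78)) + 189))/(-37576) + 3380/(3112 - 1*18714) = (189*(1 + (-90 + 78) + 189))*(-1/37576) + 3380/(3112 - 18714) = (189*(1 - 12 + 189))*(-1/37576) + 3380/(-15602) = (189*178)*(-1/37576) + 3380*(-1/15602) = 33642*(-1/37576) - 1690/7801 = -2403/2684 - 1690/7801 = -23281763/20937884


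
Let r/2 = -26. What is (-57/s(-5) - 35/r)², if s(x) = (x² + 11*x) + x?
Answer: 17547721/3312400 ≈ 5.2976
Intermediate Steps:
r = -52 (r = 2*(-26) = -52)
s(x) = x² + 12*x
(-57/s(-5) - 35/r)² = (-57*(-1/(5*(12 - 5))) - 35/(-52))² = (-57/((-5*7)) - 35*(-1/52))² = (-57/(-35) + 35/52)² = (-57*(-1/35) + 35/52)² = (57/35 + 35/52)² = (4189/1820)² = 17547721/3312400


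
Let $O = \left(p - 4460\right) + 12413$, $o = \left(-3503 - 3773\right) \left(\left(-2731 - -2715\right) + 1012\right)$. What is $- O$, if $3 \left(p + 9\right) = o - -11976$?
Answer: $2403696$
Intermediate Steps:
$o = -7246896$ ($o = - 7276 \left(\left(-2731 + 2715\right) + 1012\right) = - 7276 \left(-16 + 1012\right) = \left(-7276\right) 996 = -7246896$)
$p = -2411649$ ($p = -9 + \frac{-7246896 - -11976}{3} = -9 + \frac{-7246896 + 11976}{3} = -9 + \frac{1}{3} \left(-7234920\right) = -9 - 2411640 = -2411649$)
$O = -2403696$ ($O = \left(-2411649 - 4460\right) + 12413 = -2416109 + 12413 = -2403696$)
$- O = \left(-1\right) \left(-2403696\right) = 2403696$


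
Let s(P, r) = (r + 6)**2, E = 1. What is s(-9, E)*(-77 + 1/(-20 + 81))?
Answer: -230104/61 ≈ -3772.2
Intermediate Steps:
s(P, r) = (6 + r)**2
s(-9, E)*(-77 + 1/(-20 + 81)) = (6 + 1)**2*(-77 + 1/(-20 + 81)) = 7**2*(-77 + 1/61) = 49*(-77 + 1/61) = 49*(-4696/61) = -230104/61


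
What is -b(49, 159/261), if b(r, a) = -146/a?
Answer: 12702/53 ≈ 239.66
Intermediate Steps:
-b(49, 159/261) = -(-146)/(159/261) = -(-146)/(159*(1/261)) = -(-146)/53/87 = -(-146)*87/53 = -1*(-12702/53) = 12702/53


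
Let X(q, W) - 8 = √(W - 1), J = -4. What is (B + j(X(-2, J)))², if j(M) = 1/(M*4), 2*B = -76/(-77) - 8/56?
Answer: (-1163189*I + 290420*√5)/(94864*(-59*I + 16*√5)) ≈ 0.20339 - 0.0073088*I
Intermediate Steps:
B = 65/154 (B = (-76/(-77) - 8/56)/2 = (-76*(-1/77) - 8*1/56)/2 = (76/77 - ⅐)/2 = (½)*(65/77) = 65/154 ≈ 0.42208)
X(q, W) = 8 + √(-1 + W) (X(q, W) = 8 + √(W - 1) = 8 + √(-1 + W))
j(M) = 1/(4*M)
(B + j(X(-2, J)))² = (65/154 + 1/(4*(8 + √(-1 - 4))))² = (65/154 + 1/(4*(8 + √(-5))))² = (65/154 + 1/(4*(8 + I*√5)))²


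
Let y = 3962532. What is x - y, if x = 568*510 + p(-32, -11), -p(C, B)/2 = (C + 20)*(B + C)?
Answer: -3673884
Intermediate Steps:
p(C, B) = -2*(20 + C)*(B + C) (p(C, B) = -2*(C + 20)*(B + C) = -2*(20 + C)*(B + C))
x = 288648 (x = 568*510 + (-40*(-11) - 40*(-32) - 2*(-32)**2 - 2*(-11)*(-32)) = 289680 + (440 + 1280 - 2*1024 - 704) = 289680 + (440 + 1280 - 2048 - 704) = 289680 - 1032 = 288648)
x - y = 288648 - 1*3962532 = 288648 - 3962532 = -3673884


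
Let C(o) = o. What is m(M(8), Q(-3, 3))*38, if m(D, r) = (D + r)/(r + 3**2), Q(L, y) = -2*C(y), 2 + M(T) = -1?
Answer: -114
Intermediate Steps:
M(T) = -3 (M(T) = -2 - 1 = -3)
Q(L, y) = -2*y
m(D, r) = (D + r)/(9 + r) (m(D, r) = (D + r)/(r + 9) = (D + r)/(9 + r))
m(M(8), Q(-3, 3))*38 = ((-3 - 2*3)/(9 - 2*3))*38 = ((-3 - 6)/(9 - 6))*38 = (-9/3)*38 = ((1/3)*(-9))*38 = -3*38 = -114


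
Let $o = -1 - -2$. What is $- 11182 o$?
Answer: $-11182$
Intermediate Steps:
$o = 1$ ($o = -1 + 2 = 1$)
$- 11182 o = \left(-11182\right) 1 = -11182$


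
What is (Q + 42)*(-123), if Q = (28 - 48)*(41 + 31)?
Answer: 171954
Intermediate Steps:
Q = -1440 (Q = -20*72 = -1440)
(Q + 42)*(-123) = (-1440 + 42)*(-123) = -1398*(-123) = 171954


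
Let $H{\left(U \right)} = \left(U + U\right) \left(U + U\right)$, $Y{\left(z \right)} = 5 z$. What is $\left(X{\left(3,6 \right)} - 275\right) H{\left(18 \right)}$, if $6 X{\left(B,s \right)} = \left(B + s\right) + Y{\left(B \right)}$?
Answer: $-351216$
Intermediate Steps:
$X{\left(B,s \right)} = B + \frac{s}{6}$ ($X{\left(B,s \right)} = \frac{\left(B + s\right) + 5 B}{6} = \frac{s + 6 B}{6} = B + \frac{s}{6}$)
$H{\left(U \right)} = 4 U^{2}$ ($H{\left(U \right)} = 2 U 2 U = 4 U^{2}$)
$\left(X{\left(3,6 \right)} - 275\right) H{\left(18 \right)} = \left(\left(3 + \frac{1}{6} \cdot 6\right) - 275\right) 4 \cdot 18^{2} = \left(\left(3 + 1\right) - 275\right) 4 \cdot 324 = \left(4 - 275\right) 1296 = \left(-271\right) 1296 = -351216$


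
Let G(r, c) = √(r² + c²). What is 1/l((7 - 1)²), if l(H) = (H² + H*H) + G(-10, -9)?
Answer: 2592/6718283 - √181/6718283 ≈ 0.00038381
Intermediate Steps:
G(r, c) = √(c² + r²)
l(H) = √181 + 2*H² (l(H) = (H² + H*H) + √((-9)² + (-10)²) = (H² + H²) + √(81 + 100) = 2*H² + √181 = √181 + 2*H²)
1/l((7 - 1)²) = 1/(√181 + 2*((7 - 1)²)²) = 1/(√181 + 2*(6²)²) = 1/(√181 + 2*36²) = 1/(√181 + 2*1296) = 1/(√181 + 2592) = 1/(2592 + √181)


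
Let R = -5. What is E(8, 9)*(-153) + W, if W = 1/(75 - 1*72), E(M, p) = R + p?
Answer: -1835/3 ≈ -611.67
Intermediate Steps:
E(M, p) = -5 + p
W = ⅓ (W = 1/(75 - 72) = 1/3 = ⅓ ≈ 0.33333)
E(8, 9)*(-153) + W = (-5 + 9)*(-153) + ⅓ = 4*(-153) + ⅓ = -612 + ⅓ = -1835/3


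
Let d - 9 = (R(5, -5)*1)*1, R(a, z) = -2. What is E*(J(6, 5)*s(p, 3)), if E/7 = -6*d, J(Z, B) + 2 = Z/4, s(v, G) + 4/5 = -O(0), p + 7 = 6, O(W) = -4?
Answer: 2352/5 ≈ 470.40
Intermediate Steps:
p = -1 (p = -7 + 6 = -1)
s(v, G) = 16/5 (s(v, G) = -4/5 - 1*(-4) = -4/5 + 4 = 16/5)
J(Z, B) = -2 + Z/4
d = 7 (d = 9 - 2*1*1 = 9 - 2*1 = 9 - 2 = 7)
E = -294 (E = 7*(-6*7) = 7*(-42) = -294)
E*(J(6, 5)*s(p, 3)) = -294*(-2 + (1/4)*6)*16/5 = -294*(-2 + 3/2)*16/5 = -(-147)*16/5 = -294*(-8/5) = 2352/5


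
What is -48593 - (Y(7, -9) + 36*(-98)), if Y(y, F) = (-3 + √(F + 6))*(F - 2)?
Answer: -45098 + 11*I*√3 ≈ -45098.0 + 19.053*I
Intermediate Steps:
Y(y, F) = (-3 + √(6 + F))*(-2 + F)
-48593 - (Y(7, -9) + 36*(-98)) = -48593 - ((6 - 3*(-9) - 2*√(6 - 9) - 9*√(6 - 9)) + 36*(-98)) = -48593 - ((6 + 27 - 2*I*√3 - 9*I*√3) - 3528) = -48593 - ((33 - 11*I*√3) - 3528) = -48593 - (-3495 - 11*I*√3) = -48593 + (3495 + 11*I*√3) = -45098 + 11*I*√3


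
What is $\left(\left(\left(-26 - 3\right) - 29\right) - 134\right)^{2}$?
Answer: $36864$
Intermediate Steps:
$\left(\left(\left(-26 - 3\right) - 29\right) - 134\right)^{2} = \left(\left(-29 - 29\right) - 134\right)^{2} = \left(-58 - 134\right)^{2} = \left(-192\right)^{2} = 36864$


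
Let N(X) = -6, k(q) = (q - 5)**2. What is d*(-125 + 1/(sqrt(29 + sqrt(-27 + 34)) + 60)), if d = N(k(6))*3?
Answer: 2250 - 18/(60 + sqrt(29 + sqrt(7))) ≈ 2249.7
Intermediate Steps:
k(q) = (-5 + q)**2
d = -18 (d = -6*3 = -18)
d*(-125 + 1/(sqrt(29 + sqrt(-27 + 34)) + 60)) = -18*(-125 + 1/(sqrt(29 + sqrt(-27 + 34)) + 60)) = -18*(-125 + 1/(sqrt(29 + sqrt(7)) + 60)) = -18*(-125 + 1/(60 + sqrt(29 + sqrt(7)))) = 2250 - 18/(60 + sqrt(29 + sqrt(7)))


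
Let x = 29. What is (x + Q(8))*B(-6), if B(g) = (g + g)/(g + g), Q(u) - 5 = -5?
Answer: 29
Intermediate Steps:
Q(u) = 0 (Q(u) = 5 - 5 = 0)
B(g) = 1 (B(g) = (2*g)/((2*g)) = (2*g)*(1/(2*g)) = 1)
(x + Q(8))*B(-6) = (29 + 0)*1 = 29*1 = 29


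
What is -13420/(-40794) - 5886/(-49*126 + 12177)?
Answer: -8864068/13604799 ≈ -0.65154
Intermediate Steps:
-13420/(-40794) - 5886/(-49*126 + 12177) = -13420*(-1/40794) - 5886/(-6174 + 12177) = 6710/20397 - 5886/6003 = 6710/20397 - 5886*1/6003 = 6710/20397 - 654/667 = -8864068/13604799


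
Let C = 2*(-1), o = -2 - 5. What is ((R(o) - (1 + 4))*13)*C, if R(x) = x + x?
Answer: 494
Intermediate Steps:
o = -7
C = -2
R(x) = 2*x
((R(o) - (1 + 4))*13)*C = ((2*(-7) - (1 + 4))*13)*(-2) = ((-14 - 1*5)*13)*(-2) = ((-14 - 5)*13)*(-2) = -19*13*(-2) = -247*(-2) = 494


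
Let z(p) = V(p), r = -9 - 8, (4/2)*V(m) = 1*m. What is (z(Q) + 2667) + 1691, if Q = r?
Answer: 8699/2 ≈ 4349.5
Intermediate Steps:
V(m) = m/2 (V(m) = (1*m)/2 = m/2)
r = -17
Q = -17
z(p) = p/2
(z(Q) + 2667) + 1691 = ((½)*(-17) + 2667) + 1691 = (-17/2 + 2667) + 1691 = 5317/2 + 1691 = 8699/2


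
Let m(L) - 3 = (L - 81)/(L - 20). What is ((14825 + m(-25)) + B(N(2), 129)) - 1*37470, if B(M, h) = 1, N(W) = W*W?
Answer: -1018739/45 ≈ -22639.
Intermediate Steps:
N(W) = W**2
m(L) = 3 + (-81 + L)/(-20 + L) (m(L) = 3 + (L - 81)/(L - 20) = 3 + (-81 + L)/(-20 + L))
((14825 + m(-25)) + B(N(2), 129)) - 1*37470 = ((14825 + (-141 + 4*(-25))/(-20 - 25)) + 1) - 1*37470 = ((14825 + (-141 - 100)/(-45)) + 1) - 37470 = ((14825 - 1/45*(-241)) + 1) - 37470 = ((14825 + 241/45) + 1) - 37470 = (667366/45 + 1) - 37470 = 667411/45 - 37470 = -1018739/45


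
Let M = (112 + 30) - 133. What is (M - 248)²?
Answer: 57121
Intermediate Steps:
M = 9 (M = 142 - 133 = 9)
(M - 248)² = (9 - 248)² = (-239)² = 57121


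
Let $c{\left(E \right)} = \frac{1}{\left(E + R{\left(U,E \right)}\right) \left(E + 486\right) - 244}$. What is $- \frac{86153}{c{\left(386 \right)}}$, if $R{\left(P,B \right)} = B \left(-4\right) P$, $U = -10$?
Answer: $-1188913812284$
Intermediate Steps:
$R{\left(P,B \right)} = - 4 B P$
$c{\left(E \right)} = \frac{1}{-244 + 41 E \left(486 + E\right)}$ ($c{\left(E \right)} = \frac{1}{\left(E - 4 E \left(-10\right)\right) \left(E + 486\right) - 244} = \frac{1}{\left(E + 40 E\right) \left(486 + E\right) - 244} = \frac{1}{41 E \left(486 + E\right) - 244} = \frac{1}{-244 + 41 E \left(486 + E\right)}$)
$- \frac{86153}{c{\left(386 \right)}} = - \frac{86153}{\frac{1}{-244 + 41 \cdot 386^{2} + 19926 \cdot 386}} = - \frac{86153}{\frac{1}{-244 + 41 \cdot 148996 + 7691436}} = - \frac{86153}{\frac{1}{-244 + 6108836 + 7691436}} = - \frac{86153}{\frac{1}{13800028}} = - 86153 \frac{1}{\frac{1}{13800028}} = \left(-86153\right) 13800028 = -1188913812284$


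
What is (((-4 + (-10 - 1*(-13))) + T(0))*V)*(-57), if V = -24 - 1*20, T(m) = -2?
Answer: -7524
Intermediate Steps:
V = -44 (V = -24 - 20 = -44)
(((-4 + (-10 - 1*(-13))) + T(0))*V)*(-57) = (((-4 + (-10 - 1*(-13))) - 2)*(-44))*(-57) = (((-4 + (-10 + 13)) - 2)*(-44))*(-57) = (((-4 + 3) - 2)*(-44))*(-57) = ((-1 - 2)*(-44))*(-57) = -3*(-44)*(-57) = 132*(-57) = -7524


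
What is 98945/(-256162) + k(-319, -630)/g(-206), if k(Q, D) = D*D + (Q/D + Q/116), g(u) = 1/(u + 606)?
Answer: 2562087094926985/16138206 ≈ 1.5876e+8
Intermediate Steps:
g(u) = 1/(606 + u)
k(Q, D) = D² + Q/116 + Q/D (k(Q, D) = D² + (Q/D + Q*(1/116)) = D² + (Q/D + Q/116) = D² + (Q/116 + Q/D) = D² + Q/116 + Q/D)
98945/(-256162) + k(-319, -630)/g(-206) = 98945/(-256162) + ((-630)² + (1/116)*(-319) - 319/(-630))/(1/(606 - 206)) = 98945*(-1/256162) + (396900 - 11/4 - 319*(-1/630))/(1/400) = -98945/256162 + (396900 - 11/4 + 319/630)/(1/400) = -98945/256162 + (500091173/1260)*400 = -98945/256162 + 10001823460/63 = 2562087094926985/16138206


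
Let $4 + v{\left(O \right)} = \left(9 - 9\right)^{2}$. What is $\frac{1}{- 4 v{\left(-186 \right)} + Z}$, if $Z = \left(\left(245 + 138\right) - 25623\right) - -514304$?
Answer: $\frac{1}{489080} \approx 2.0447 \cdot 10^{-6}$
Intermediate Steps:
$Z = 489064$ ($Z = \left(383 - 25623\right) + 514304 = -25240 + 514304 = 489064$)
$v{\left(O \right)} = -4$ ($v{\left(O \right)} = -4 + \left(9 - 9\right)^{2} = -4 + 0^{2} = -4 + 0 = -4$)
$\frac{1}{- 4 v{\left(-186 \right)} + Z} = \frac{1}{\left(-4\right) \left(-4\right) + 489064} = \frac{1}{16 + 489064} = \frac{1}{489080}$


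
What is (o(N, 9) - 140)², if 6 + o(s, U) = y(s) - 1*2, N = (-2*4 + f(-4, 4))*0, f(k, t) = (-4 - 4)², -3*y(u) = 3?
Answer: 22201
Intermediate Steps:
y(u) = -1 (y(u) = -⅓*3 = -1)
f(k, t) = 64 (f(k, t) = (-8)² = 64)
N = 0 (N = (-2*4 + 64)*0 = (-8 + 64)*0 = 56*0 = 0)
o(s, U) = -9 (o(s, U) = -6 + (-1 - 1*2) = -6 + (-1 - 2) = -6 - 3 = -9)
(o(N, 9) - 140)² = (-9 - 140)² = (-149)² = 22201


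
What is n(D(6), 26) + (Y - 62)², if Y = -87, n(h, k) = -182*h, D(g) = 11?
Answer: 20199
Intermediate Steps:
n(D(6), 26) + (Y - 62)² = -182*11 + (-87 - 62)² = -2002 + (-149)² = -2002 + 22201 = 20199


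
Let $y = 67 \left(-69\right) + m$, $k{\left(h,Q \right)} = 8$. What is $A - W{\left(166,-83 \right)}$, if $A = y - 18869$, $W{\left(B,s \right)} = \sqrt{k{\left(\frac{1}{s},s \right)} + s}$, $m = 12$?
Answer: $-23480 - 5 i \sqrt{3} \approx -23480.0 - 8.6602 i$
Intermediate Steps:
$y = -4611$ ($y = 67 \left(-69\right) + 12 = -4623 + 12 = -4611$)
$W{\left(B,s \right)} = \sqrt{8 + s}$
$A = -23480$ ($A = -4611 - 18869 = -23480$)
$A - W{\left(166,-83 \right)} = -23480 - \sqrt{8 - 83} = -23480 - \sqrt{-75} = -23480 - 5 i \sqrt{3}$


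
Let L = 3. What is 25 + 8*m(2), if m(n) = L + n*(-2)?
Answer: 17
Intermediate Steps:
m(n) = 3 - 2*n (m(n) = 3 + n*(-2) = 3 - 2*n)
25 + 8*m(2) = 25 + 8*(3 - 2*2) = 25 + 8*(3 - 4) = 25 + 8*(-1) = 25 - 8 = 17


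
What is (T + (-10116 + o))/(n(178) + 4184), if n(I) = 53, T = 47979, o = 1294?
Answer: 39157/4237 ≈ 9.2417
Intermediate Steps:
(T + (-10116 + o))/(n(178) + 4184) = (47979 + (-10116 + 1294))/(53 + 4184) = (47979 - 8822)/4237 = 39157*(1/4237) = 39157/4237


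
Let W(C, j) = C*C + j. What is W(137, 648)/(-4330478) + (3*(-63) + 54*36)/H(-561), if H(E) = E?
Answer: -149232977/47635258 ≈ -3.1328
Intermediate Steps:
W(C, j) = j + C² (W(C, j) = C² + j = j + C²)
W(137, 648)/(-4330478) + (3*(-63) + 54*36)/H(-561) = (648 + 137²)/(-4330478) + (3*(-63) + 54*36)/(-561) = (648 + 18769)*(-1/4330478) + (-189 + 1944)*(-1/561) = 19417*(-1/4330478) + 1755*(-1/561) = -19417/4330478 - 585/187 = -149232977/47635258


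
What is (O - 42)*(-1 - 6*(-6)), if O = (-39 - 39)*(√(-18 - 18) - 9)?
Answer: 23100 - 16380*I ≈ 23100.0 - 16380.0*I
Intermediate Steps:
O = 702 - 468*I (O = -78*(√(-36) - 9) = -78*(6*I - 9) = -78*(-9 + 6*I) = 702 - 468*I ≈ 702.0 - 468.0*I)
(O - 42)*(-1 - 6*(-6)) = ((702 - 468*I) - 42)*(-1 - 6*(-6)) = (660 - 468*I)*(-1 + 36) = (660 - 468*I)*35 = 23100 - 16380*I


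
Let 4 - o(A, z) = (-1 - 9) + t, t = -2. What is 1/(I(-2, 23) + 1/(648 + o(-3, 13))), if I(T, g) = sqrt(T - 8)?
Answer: 664/4408961 - 440896*I*sqrt(10)/4408961 ≈ 0.0001506 - 0.31623*I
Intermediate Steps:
I(T, g) = sqrt(-8 + T)
o(A, z) = 16 (o(A, z) = 4 - ((-1 - 9) - 2) = 4 - (-10 - 2) = 4 - 1*(-12) = 4 + 12 = 16)
1/(I(-2, 23) + 1/(648 + o(-3, 13))) = 1/(sqrt(-8 - 2) + 1/(648 + 16)) = 1/(sqrt(-10) + 1/664) = 1/(I*sqrt(10) + 1/664) = 1/(1/664 + I*sqrt(10))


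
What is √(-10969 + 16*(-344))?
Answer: 17*I*√57 ≈ 128.35*I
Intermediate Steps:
√(-10969 + 16*(-344)) = √(-10969 - 5504) = √(-16473) = 17*I*√57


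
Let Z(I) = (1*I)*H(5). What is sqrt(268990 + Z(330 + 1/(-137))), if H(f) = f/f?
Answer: sqrt(5054866943)/137 ≈ 518.96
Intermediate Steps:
H(f) = 1
Z(I) = I (Z(I) = (1*I)*1 = I*1 = I)
sqrt(268990 + Z(330 + 1/(-137))) = sqrt(268990 + (330 + 1/(-137))) = sqrt(268990 + (330 - 1/137)) = sqrt(268990 + 45209/137) = sqrt(36896839/137) = sqrt(5054866943)/137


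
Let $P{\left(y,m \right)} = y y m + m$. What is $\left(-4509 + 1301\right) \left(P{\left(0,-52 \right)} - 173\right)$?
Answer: $721800$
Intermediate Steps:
$P{\left(y,m \right)} = m + m y^{2}$ ($P{\left(y,m \right)} = y^{2} m + m = m y^{2} + m = m + m y^{2}$)
$\left(-4509 + 1301\right) \left(P{\left(0,-52 \right)} - 173\right) = \left(-4509 + 1301\right) \left(- 52 \left(1 + 0^{2}\right) - 173\right) = - 3208 \left(- 52 \left(1 + 0\right) - 173\right) = - 3208 \left(\left(-52\right) 1 - 173\right) = - 3208 \left(-52 - 173\right) = \left(-3208\right) \left(-225\right) = 721800$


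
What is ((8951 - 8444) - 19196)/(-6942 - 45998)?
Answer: 18689/52940 ≈ 0.35302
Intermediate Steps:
((8951 - 8444) - 19196)/(-6942 - 45998) = (507 - 19196)/(-52940) = -18689*(-1/52940) = 18689/52940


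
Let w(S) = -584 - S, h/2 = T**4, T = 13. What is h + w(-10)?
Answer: 56548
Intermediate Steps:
h = 57122 (h = 2*13**4 = 2*28561 = 57122)
h + w(-10) = 57122 + (-584 - 1*(-10)) = 57122 + (-584 + 10) = 57122 - 574 = 56548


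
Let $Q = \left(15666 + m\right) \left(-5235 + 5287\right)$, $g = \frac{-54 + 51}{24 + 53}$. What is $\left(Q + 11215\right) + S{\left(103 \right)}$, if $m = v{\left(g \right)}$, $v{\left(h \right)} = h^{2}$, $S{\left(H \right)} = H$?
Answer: $\frac{4897058018}{5929} \approx 8.2595 \cdot 10^{5}$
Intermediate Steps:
$g = - \frac{3}{77} \approx -0.038961$
$m = \frac{9}{5929}$ ($m = \left(- \frac{3}{77}\right)^{2} = \frac{9}{5929} \approx 0.001518$)
$Q = \frac{4829953596}{5929}$ ($Q = \left(15666 + \frac{9}{5929}\right) \left(-5235 + 5287\right) = \frac{92883723}{5929} \cdot 52 = \frac{4829953596}{5929} \approx 8.1463 \cdot 10^{5}$)
$\left(Q + 11215\right) + S{\left(103 \right)} = \left(\frac{4829953596}{5929} + 11215\right) + 103 = \frac{4896447331}{5929} + 103 = \frac{4897058018}{5929}$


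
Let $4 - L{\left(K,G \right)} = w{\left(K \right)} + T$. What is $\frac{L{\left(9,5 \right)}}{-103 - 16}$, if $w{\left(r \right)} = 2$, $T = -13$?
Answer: $- \frac{15}{119} \approx -0.12605$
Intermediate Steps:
$L{\left(K,G \right)} = 15$ ($L{\left(K,G \right)} = 4 - \left(2 - 13\right) = 4 - -11 = 4 + 11 = 15$)
$\frac{L{\left(9,5 \right)}}{-103 - 16} = \frac{1}{-103 - 16} \cdot 15 = \frac{1}{-119} \cdot 15 = \left(- \frac{1}{119}\right) 15 = - \frac{15}{119}$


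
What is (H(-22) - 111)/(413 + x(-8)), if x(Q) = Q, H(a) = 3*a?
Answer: -59/135 ≈ -0.43704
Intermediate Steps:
(H(-22) - 111)/(413 + x(-8)) = (3*(-22) - 111)/(413 - 8) = (-66 - 111)/405 = -177*1/405 = -59/135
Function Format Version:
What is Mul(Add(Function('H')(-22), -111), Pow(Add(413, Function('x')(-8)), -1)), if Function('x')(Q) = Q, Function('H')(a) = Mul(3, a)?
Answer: Rational(-59, 135) ≈ -0.43704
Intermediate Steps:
Mul(Add(Function('H')(-22), -111), Pow(Add(413, Function('x')(-8)), -1)) = Mul(Add(Mul(3, -22), -111), Pow(Add(413, -8), -1)) = Mul(Add(-66, -111), Pow(405, -1)) = Mul(-177, Rational(1, 405)) = Rational(-59, 135)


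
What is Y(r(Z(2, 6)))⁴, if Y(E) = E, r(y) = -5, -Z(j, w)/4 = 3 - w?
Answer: 625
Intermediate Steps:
Z(j, w) = -12 + 4*w (Z(j, w) = -4*(3 - w) = -12 + 4*w)
Y(r(Z(2, 6)))⁴ = (-5)⁴ = 625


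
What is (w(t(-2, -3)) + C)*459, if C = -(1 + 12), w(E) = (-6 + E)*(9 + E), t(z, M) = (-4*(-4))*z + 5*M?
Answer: 918459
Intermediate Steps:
t(z, M) = 5*M + 16*z (t(z, M) = 16*z + 5*M = 5*M + 16*z)
C = -13 (C = -1*13 = -13)
(w(t(-2, -3)) + C)*459 = ((-54 + (5*(-3) + 16*(-2))² + 3*(5*(-3) + 16*(-2))) - 13)*459 = ((-54 + (-15 - 32)² + 3*(-15 - 32)) - 13)*459 = ((-54 + (-47)² + 3*(-47)) - 13)*459 = ((-54 + 2209 - 141) - 13)*459 = (2014 - 13)*459 = 2001*459 = 918459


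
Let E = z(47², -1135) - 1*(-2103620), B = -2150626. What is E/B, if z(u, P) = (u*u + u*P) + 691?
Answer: -4476777/2150626 ≈ -2.0816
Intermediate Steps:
z(u, P) = 691 + u² + P*u (z(u, P) = (u² + P*u) + 691 = 691 + u² + P*u)
E = 4476777 (E = (691 + (47²)² - 1135*47²) - 1*(-2103620) = (691 + 2209² - 1135*2209) + 2103620 = (691 + 4879681 - 2507215) + 2103620 = 2373157 + 2103620 = 4476777)
E/B = 4476777/(-2150626) = 4476777*(-1/2150626) = -4476777/2150626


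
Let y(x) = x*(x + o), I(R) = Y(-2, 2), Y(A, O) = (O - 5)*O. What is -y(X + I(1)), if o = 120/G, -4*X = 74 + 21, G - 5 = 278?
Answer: -3950443/4528 ≈ -872.45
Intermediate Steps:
G = 283 (G = 5 + 278 = 283)
Y(A, O) = O*(-5 + O) (Y(A, O) = (-5 + O)*O = O*(-5 + O))
I(R) = -6 (I(R) = 2*(-5 + 2) = 2*(-3) = -6)
X = -95/4 (X = -(74 + 21)/4 = -1/4*95 = -95/4 ≈ -23.750)
o = 120/283 ≈ 0.42403
y(x) = x*(120/283 + x) (y(x) = x*(x + 120/283) = x*(120/283 + x))
-y(X + I(1)) = -(-95/4 - 6)*(120 + 283*(-95/4 - 6))/283 = -(-119)*(120 + 283*(-119/4))/(283*4) = -(-119)*(120 - 33677/4)/(283*4) = -(-119)*(-33197)/(283*4*4) = -1*3950443/4528 = -3950443/4528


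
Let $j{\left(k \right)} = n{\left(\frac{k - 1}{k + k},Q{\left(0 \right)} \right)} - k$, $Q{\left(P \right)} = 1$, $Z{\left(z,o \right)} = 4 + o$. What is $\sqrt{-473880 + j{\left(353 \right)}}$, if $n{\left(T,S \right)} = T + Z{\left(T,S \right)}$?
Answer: $\frac{2 i \sqrt{14773253681}}{353} \approx 688.64 i$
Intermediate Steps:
$n{\left(T,S \right)} = 4 + S + T$ ($n{\left(T,S \right)} = T + \left(4 + S\right) = 4 + S + T$)
$j{\left(k \right)} = 5 - k + \frac{-1 + k}{2 k}$ ($j{\left(k \right)} = \left(4 + 1 + \frac{k - 1}{k + k}\right) - k = \left(4 + 1 + \frac{-1 + k}{2 k}\right) - k = \left(5 + \frac{-1 + k}{2 k}\right) - k = 5 - k + \frac{-1 + k}{2 k}$)
$\sqrt{-473880 + j{\left(353 \right)}} = \sqrt{-473880 - \left(\frac{695}{2} + \frac{1}{706}\right)} = \sqrt{-473880 - \frac{122668}{353}} = \sqrt{- \frac{167402308}{353}} = \frac{2 i \sqrt{14773253681}}{353}$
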